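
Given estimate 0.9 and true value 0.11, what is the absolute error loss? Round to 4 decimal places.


Absolute error = |estimate - true|
= |0.79| = 0.79

0.79


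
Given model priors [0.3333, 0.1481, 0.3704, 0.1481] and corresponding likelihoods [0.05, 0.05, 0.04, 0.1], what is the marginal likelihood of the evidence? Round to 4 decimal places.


P(E) = sum_i P(M_i) P(E|M_i)
= 0.0167 + 0.0074 + 0.0148 + 0.0148
= 0.0537

0.0537


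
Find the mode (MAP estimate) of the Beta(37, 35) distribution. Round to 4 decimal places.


For Beta(a,b) with a,b > 1:
Mode = (a-1)/(a+b-2) = (37-1)/(72-2)
= 36/70 = 0.5143

0.5143


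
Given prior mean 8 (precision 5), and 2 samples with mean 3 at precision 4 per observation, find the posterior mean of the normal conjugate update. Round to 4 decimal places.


The posterior mean is a precision-weighted average of prior and data.
Post. prec. = 5 + 8 = 13
Post. mean = (40 + 24)/13 = 64/13 = 4.9231

4.9231


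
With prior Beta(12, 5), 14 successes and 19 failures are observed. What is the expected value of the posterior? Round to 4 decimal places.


Posterior = Beta(26, 24)
E[theta] = alpha/(alpha+beta)
= 26/50 = 0.52

0.52


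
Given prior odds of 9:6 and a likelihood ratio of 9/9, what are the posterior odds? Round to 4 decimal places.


Posterior odds = prior odds * LR
Prior odds = 9/6 = 1.5
LR = 9/9 = 1.0
Posterior odds = 1.5 * 1.0 = 1.5

1.5


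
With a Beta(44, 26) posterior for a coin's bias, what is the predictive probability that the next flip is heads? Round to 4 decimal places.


The predictive probability equals the posterior mean.
P(next = heads) = alpha / (alpha + beta)
= 44 / 70 = 0.6286

0.6286


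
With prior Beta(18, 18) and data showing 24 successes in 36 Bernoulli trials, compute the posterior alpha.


Conjugate update: alpha_posterior = alpha_prior + k
= 18 + 24 = 42

42


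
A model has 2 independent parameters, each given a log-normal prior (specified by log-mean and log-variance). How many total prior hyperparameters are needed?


Each log-normal prior needs 2 hyperparameters (log-mean and log-variance).
Total = 2 * 2 = 4

4


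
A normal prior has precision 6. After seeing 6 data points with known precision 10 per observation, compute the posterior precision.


In the conjugate normal model, precisions add:
tau_posterior = tau_prior + n * tau_data
= 6 + 6*10 = 66

66


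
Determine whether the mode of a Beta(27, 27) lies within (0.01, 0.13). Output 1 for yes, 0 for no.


First find the mode: (a-1)/(a+b-2) = 0.5
Is 0.5 in (0.01, 0.13)? 0

0


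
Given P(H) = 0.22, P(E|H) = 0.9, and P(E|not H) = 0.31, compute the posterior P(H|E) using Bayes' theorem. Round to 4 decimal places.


By Bayes' theorem: P(H|E) = P(E|H)*P(H) / P(E)
P(E) = P(E|H)*P(H) + P(E|not H)*P(not H)
P(E) = 0.9*0.22 + 0.31*0.78 = 0.4398
P(H|E) = 0.9*0.22 / 0.4398 = 0.4502

0.4502


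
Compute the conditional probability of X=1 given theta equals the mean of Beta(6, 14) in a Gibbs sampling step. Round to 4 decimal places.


Mean of Beta(6, 14) = 0.3
P(X=1 | theta=0.3) = 0.3

0.3


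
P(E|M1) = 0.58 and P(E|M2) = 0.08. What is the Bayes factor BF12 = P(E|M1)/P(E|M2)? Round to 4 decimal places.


Bayes factor BF12 = P(E|M1) / P(E|M2)
= 0.58 / 0.08
= 7.25

7.25


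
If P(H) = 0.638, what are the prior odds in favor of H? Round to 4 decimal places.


Prior odds = P(H) / (1 - P(H))
= 0.638 / 0.362
= 1.7624

1.7624


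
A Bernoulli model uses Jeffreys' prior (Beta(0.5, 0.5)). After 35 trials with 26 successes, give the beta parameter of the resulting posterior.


Posterior = Beta(prior_alpha + successes, prior_beta + failures)
= Beta(0.5 + 26, 0.5 + 9)
Posterior beta = 0.5 + (n - k) = 0.5 + 9 = 9.5

9.5


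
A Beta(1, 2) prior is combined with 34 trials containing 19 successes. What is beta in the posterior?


In conjugate updating:
beta_posterior = beta_prior + (n - k)
= 2 + (34 - 19)
= 2 + 15 = 17

17


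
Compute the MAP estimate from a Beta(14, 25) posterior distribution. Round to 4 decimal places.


MAP = mode of Beta distribution
= (alpha - 1)/(alpha + beta - 2)
= (14-1)/(14+25-2)
= 13/37 = 0.3514

0.3514


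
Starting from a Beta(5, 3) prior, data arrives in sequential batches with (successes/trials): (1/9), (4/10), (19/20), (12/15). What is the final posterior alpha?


In sequential Bayesian updating, we sum all successes.
Total successes = 36
Final alpha = 5 + 36 = 41

41


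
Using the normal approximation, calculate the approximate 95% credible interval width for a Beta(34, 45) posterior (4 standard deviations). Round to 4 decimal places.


Var(Beta) = 34*45/(79^2 * 80) = 0.0031
SD = 0.0554
Width ~ 4*SD = 0.2214

0.2214


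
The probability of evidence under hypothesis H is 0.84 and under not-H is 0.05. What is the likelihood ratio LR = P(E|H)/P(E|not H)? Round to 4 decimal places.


LR = 0.84 / 0.05
= 16.8

16.8


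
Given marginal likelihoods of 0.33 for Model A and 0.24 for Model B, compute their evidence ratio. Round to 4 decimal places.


Ratio = ML(A) / ML(B) = 0.33/0.24
= 1.375

1.375


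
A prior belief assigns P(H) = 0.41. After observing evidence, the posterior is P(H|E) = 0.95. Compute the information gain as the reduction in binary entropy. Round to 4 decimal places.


H(prior) = -0.41*log2(0.41) - 0.59*log2(0.59)
= 0.9765
H(post) = -0.95*log2(0.95) - 0.05*log2(0.05)
= 0.2864
IG = 0.9765 - 0.2864 = 0.6901

0.6901


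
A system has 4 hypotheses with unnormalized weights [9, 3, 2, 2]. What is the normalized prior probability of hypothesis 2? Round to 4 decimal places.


The normalized prior is the weight divided by the total.
Total weight = 16
P(H2) = 3 / 16 = 0.1875

0.1875


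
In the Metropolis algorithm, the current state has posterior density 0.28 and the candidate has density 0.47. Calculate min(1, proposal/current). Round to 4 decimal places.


Ratio = 0.47/0.28 = 1.6786
Acceptance probability = min(1, 1.6786)
= 1.0

1.0


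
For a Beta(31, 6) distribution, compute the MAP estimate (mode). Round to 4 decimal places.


MAP = mode = (a-1)/(a+b-2)
= (31-1)/(31+6-2)
= 30/35 = 0.8571

0.8571


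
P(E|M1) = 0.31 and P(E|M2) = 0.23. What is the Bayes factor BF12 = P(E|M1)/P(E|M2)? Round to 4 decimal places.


Bayes factor BF12 = P(E|M1) / P(E|M2)
= 0.31 / 0.23
= 1.3478

1.3478


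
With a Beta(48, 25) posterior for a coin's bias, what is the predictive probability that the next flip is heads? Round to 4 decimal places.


The predictive probability equals the posterior mean.
P(next = heads) = alpha / (alpha + beta)
= 48 / 73 = 0.6575

0.6575


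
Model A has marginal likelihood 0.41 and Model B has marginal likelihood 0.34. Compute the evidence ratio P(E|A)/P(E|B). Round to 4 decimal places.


Evidence ratio = P(E|A) / P(E|B)
= 0.41 / 0.34
= 1.2059

1.2059


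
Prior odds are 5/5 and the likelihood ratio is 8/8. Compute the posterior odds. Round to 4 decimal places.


Posterior odds = prior odds * likelihood ratio
= (5/5) * (8/8)
= 40 / 40
= 1.0

1.0


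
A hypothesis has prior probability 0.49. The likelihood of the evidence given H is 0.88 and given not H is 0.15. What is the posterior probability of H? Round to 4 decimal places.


Using Bayes' theorem:
P(E) = 0.49 * 0.88 + 0.51 * 0.15
P(E) = 0.5077
P(H|E) = (0.49 * 0.88) / 0.5077 = 0.8493

0.8493


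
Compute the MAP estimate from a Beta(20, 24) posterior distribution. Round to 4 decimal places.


MAP = mode of Beta distribution
= (alpha - 1)/(alpha + beta - 2)
= (20-1)/(20+24-2)
= 19/42 = 0.4524

0.4524


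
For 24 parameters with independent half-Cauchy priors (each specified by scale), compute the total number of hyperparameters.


A half-Cauchy prior has 1 hyperparameter per parameter.
Total = 24 * 1 = 24

24


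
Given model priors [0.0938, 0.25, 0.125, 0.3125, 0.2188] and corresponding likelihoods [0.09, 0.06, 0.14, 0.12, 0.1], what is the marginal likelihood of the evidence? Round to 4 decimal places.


P(E) = sum_i P(M_i) P(E|M_i)
= 0.0084 + 0.015 + 0.0175 + 0.0375 + 0.0219
= 0.1003

0.1003


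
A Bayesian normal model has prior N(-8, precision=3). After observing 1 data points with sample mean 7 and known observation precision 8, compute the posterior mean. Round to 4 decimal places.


Posterior mean = (prior_precision * prior_mean + n * data_precision * data_mean) / (prior_precision + n * data_precision)
Numerator = 3*-8 + 1*8*7 = 32
Denominator = 3 + 1*8 = 11
Posterior mean = 2.9091

2.9091


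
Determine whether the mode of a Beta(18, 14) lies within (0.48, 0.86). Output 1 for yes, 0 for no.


First find the mode: (a-1)/(a+b-2) = 0.5667
Is 0.5667 in (0.48, 0.86)? 1

1


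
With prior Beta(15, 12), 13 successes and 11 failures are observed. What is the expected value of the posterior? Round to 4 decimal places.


Posterior = Beta(28, 23)
E[theta] = alpha/(alpha+beta)
= 28/51 = 0.549

0.549


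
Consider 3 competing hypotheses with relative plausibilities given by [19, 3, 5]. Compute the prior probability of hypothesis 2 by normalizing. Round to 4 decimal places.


Sum of weights = 19 + 3 + 5 = 27
Normalized prior for H2 = 3 / 27
= 0.1111

0.1111


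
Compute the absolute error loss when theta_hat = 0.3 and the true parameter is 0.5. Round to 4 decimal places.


L = |theta_hat - theta_true|
= |0.3 - 0.5| = 0.2

0.2


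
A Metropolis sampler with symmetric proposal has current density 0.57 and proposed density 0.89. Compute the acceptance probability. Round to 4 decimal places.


For symmetric proposals, acceptance = min(1, pi(x*)/pi(x))
= min(1, 0.89/0.57)
= min(1, 1.5614) = 1.0

1.0


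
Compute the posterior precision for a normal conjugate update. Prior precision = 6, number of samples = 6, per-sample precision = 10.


tau_post = tau_0 + n * tau
= 6 + 6 * 10 = 66

66


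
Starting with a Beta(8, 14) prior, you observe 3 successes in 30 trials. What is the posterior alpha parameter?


For a Beta-Binomial conjugate model:
Posterior alpha = prior alpha + number of successes
= 8 + 3 = 11

11


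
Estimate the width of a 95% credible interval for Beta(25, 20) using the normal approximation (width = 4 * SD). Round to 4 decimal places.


For Beta(a,b): Var = ab/((a+b)^2(a+b+1))
Var = 0.0054, SD = 0.0733
Approximate 95% CI width = 4 * 0.0733 = 0.2931

0.2931


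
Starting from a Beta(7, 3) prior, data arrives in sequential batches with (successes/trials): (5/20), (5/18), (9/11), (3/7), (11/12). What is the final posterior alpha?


In sequential Bayesian updating, we sum all successes.
Total successes = 33
Final alpha = 7 + 33 = 40

40


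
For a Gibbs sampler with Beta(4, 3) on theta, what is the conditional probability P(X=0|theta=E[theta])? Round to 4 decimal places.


E[theta] = 4/(4+3) = 0.5714
P(X=0|theta) = 1 - theta = 0.4286

0.4286


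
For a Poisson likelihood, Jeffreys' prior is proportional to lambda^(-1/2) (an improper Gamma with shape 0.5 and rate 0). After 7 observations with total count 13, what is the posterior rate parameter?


Jeffreys' prior for Poisson is proportional to lambda^(-1/2).
Posterior is Gamma(0.5 + S, 0 + n) = Gamma(0.5 + 13, 7).
Posterior rate = 0 + n = 7

7.0


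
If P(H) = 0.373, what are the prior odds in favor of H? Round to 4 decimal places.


Prior odds = P(H) / (1 - P(H))
= 0.373 / 0.627
= 0.5949

0.5949


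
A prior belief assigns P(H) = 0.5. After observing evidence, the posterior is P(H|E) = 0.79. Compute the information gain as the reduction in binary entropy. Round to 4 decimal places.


H(prior) = -0.5*log2(0.5) - 0.5*log2(0.5)
= 1.0
H(post) = -0.79*log2(0.79) - 0.21*log2(0.21)
= 0.7415
IG = 1.0 - 0.7415 = 0.2585

0.2585


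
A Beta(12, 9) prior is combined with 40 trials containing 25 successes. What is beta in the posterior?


In conjugate updating:
beta_posterior = beta_prior + (n - k)
= 9 + (40 - 25)
= 9 + 15 = 24

24


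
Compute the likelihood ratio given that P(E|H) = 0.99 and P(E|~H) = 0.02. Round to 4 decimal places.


LR = P(E|H) / P(E|~H)
= 0.99 / 0.02 = 49.5

49.5


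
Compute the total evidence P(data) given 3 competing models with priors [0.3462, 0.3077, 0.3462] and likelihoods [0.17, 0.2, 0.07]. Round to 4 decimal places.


Marginal likelihood = sum P(model_i) * P(data|model_i)
Model 1: 0.3462 * 0.17 = 0.0589
Model 2: 0.3077 * 0.2 = 0.0615
Model 3: 0.3462 * 0.07 = 0.0242
Total = 0.1446

0.1446


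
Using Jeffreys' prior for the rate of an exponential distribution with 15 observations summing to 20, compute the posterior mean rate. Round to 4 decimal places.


Jeffreys' prior leads to posterior Gamma(15, 20).
Mean = 15/20 = 0.75

0.75


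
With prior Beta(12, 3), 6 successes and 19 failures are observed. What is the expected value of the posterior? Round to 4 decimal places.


Posterior = Beta(18, 22)
E[theta] = alpha/(alpha+beta)
= 18/40 = 0.45

0.45


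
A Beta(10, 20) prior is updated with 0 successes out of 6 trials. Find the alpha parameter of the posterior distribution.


In the Beta-Binomial conjugate update:
alpha_post = alpha_prior + successes
= 10 + 0
= 10

10


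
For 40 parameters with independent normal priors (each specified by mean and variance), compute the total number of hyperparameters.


A normal prior has 2 hyperparameters per parameter.
Total = 40 * 2 = 80

80


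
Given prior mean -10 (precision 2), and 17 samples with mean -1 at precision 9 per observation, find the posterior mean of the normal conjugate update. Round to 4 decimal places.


The posterior mean is a precision-weighted average of prior and data.
Post. prec. = 2 + 153 = 155
Post. mean = (-20 + -153)/155 = -173/155 = -1.1161

-1.1161


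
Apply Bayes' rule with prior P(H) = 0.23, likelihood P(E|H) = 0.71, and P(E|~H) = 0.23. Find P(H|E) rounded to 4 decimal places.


Step 1: Compute marginal P(E) = P(E|H)P(H) + P(E|~H)P(~H)
= 0.71*0.23 + 0.23*0.77 = 0.3404
Step 2: P(H|E) = P(E|H)P(H)/P(E) = 0.1633/0.3404
= 0.4797

0.4797


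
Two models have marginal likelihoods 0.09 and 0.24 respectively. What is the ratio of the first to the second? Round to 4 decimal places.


Evidence ratio = 0.09 / 0.24
= 0.375

0.375


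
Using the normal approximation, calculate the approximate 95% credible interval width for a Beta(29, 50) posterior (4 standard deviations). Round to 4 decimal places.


Var(Beta) = 29*50/(79^2 * 80) = 0.0029
SD = 0.0539
Width ~ 4*SD = 0.2156

0.2156


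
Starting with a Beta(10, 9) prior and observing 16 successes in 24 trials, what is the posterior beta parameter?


Posterior beta = prior beta + failures
Failures = 24 - 16 = 8
beta_post = 9 + 8 = 17

17


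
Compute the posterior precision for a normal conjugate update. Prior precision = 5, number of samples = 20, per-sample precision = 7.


tau_post = tau_0 + n * tau
= 5 + 20 * 7 = 145

145


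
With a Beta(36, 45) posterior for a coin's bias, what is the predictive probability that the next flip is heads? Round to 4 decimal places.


The predictive probability equals the posterior mean.
P(next = heads) = alpha / (alpha + beta)
= 36 / 81 = 0.4444

0.4444


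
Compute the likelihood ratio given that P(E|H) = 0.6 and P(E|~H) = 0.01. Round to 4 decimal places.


LR = P(E|H) / P(E|~H)
= 0.6 / 0.01 = 60.0

60.0


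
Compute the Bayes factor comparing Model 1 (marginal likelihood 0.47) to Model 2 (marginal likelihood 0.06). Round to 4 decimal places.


BF12 = marginal likelihood of M1 / marginal likelihood of M2
= 0.47/0.06
= 7.8333

7.8333


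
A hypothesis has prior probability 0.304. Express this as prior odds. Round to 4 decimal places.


Odds = P(H) / P(not H) = 0.304 / 0.696
= 0.4368

0.4368


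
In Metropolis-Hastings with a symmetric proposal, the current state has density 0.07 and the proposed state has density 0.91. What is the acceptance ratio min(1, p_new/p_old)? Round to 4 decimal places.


Ratio = p_new / p_old = 0.91 / 0.07 = 13.0
Acceptance = min(1, 13.0) = 1.0

1.0


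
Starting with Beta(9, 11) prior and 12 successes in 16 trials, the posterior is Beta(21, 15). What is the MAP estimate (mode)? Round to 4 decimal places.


The mode of Beta(a, b) when a > 1 and b > 1 is (a-1)/(a+b-2)
= (21 - 1) / (21 + 15 - 2)
= 20 / 34
= 0.5882

0.5882


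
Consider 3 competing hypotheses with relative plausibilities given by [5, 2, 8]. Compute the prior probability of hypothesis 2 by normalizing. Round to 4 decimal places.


Sum of weights = 5 + 2 + 8 = 15
Normalized prior for H2 = 2 / 15
= 0.1333

0.1333


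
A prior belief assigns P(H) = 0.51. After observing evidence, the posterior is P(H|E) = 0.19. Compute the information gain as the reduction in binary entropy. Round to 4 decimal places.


H(prior) = -0.51*log2(0.51) - 0.49*log2(0.49)
= 0.9997
H(post) = -0.19*log2(0.19) - 0.81*log2(0.81)
= 0.7015
IG = 0.9997 - 0.7015 = 0.2982

0.2982


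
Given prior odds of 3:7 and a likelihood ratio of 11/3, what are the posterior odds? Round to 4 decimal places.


Posterior odds = prior odds * LR
Prior odds = 3/7 = 0.4286
LR = 11/3 = 3.6667
Posterior odds = 0.4286 * 3.6667 = 1.5714

1.5714


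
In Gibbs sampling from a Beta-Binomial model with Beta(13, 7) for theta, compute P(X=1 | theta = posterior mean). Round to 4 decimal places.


Posterior mean = alpha/(alpha+beta) = 13/20 = 0.65
P(X=1|theta=mean) = theta = 0.65

0.65


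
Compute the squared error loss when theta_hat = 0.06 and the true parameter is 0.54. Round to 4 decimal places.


L = (theta_hat - theta_true)^2
= (0.06 - 0.54)^2
= -0.48^2 = 0.2304

0.2304


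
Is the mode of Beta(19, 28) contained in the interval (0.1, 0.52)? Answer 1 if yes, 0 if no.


Mode = (a-1)/(a+b-2) = 18/45 = 0.4
Interval: (0.1, 0.52)
Contains mode? 1

1


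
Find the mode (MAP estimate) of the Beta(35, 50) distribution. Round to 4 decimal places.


For Beta(a,b) with a,b > 1:
Mode = (a-1)/(a+b-2) = (35-1)/(85-2)
= 34/83 = 0.4096

0.4096


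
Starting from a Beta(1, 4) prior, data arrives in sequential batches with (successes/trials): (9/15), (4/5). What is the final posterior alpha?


In sequential Bayesian updating, we sum all successes.
Total successes = 13
Final alpha = 1 + 13 = 14

14


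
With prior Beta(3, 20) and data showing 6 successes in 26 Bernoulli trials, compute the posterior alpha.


Conjugate update: alpha_posterior = alpha_prior + k
= 3 + 6 = 9

9


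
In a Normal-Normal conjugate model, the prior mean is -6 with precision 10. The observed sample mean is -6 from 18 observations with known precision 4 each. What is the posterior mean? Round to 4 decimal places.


Posterior precision = tau0 + n*tau = 10 + 18*4 = 82
Posterior mean = (tau0*mu0 + n*tau*xbar) / posterior_precision
= (10*-6 + 18*4*-6) / 82
= -492 / 82 = -6.0

-6.0


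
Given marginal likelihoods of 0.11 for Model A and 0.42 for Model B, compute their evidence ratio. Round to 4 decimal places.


Ratio = ML(A) / ML(B) = 0.11/0.42
= 0.2619

0.2619


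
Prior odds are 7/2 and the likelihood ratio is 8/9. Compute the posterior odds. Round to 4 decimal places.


Posterior odds = prior odds * likelihood ratio
= (7/2) * (8/9)
= 56 / 18
= 3.1111

3.1111


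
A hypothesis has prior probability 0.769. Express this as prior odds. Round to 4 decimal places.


Odds = P(H) / P(not H) = 0.769 / 0.231
= 3.329

3.329


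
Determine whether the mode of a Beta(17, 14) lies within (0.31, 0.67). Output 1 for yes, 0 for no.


First find the mode: (a-1)/(a+b-2) = 0.5517
Is 0.5517 in (0.31, 0.67)? 1

1


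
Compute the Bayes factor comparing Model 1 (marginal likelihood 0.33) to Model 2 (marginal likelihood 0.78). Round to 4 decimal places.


BF12 = marginal likelihood of M1 / marginal likelihood of M2
= 0.33/0.78
= 0.4231

0.4231


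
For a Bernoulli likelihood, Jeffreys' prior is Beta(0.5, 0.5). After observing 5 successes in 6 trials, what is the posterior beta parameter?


Jeffreys' prior for Bernoulli is Beta(0.5, 0.5).
Posterior is Beta(0.5 + k, 0.5 + n - k).
Posterior beta = 0.5 + (n - k) = 0.5 + 1 = 1.5

1.5


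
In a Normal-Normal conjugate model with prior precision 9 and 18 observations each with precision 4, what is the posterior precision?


Posterior precision = prior precision + n * observation precision
= 9 + 18 * 4
= 9 + 72 = 81

81


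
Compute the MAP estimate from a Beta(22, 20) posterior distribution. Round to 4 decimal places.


MAP = mode of Beta distribution
= (alpha - 1)/(alpha + beta - 2)
= (22-1)/(22+20-2)
= 21/40 = 0.525

0.525


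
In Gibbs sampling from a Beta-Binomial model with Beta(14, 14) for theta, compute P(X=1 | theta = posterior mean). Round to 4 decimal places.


Posterior mean = alpha/(alpha+beta) = 14/28 = 0.5
P(X=1|theta=mean) = theta = 0.5

0.5


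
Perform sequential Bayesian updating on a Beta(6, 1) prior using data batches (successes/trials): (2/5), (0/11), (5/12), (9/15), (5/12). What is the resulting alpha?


Accumulate successes: 21
Posterior alpha = prior alpha + sum of successes
= 6 + 21 = 27

27


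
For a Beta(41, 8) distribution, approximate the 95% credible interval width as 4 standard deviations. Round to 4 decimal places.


Variance of Beta(a,b) = ab / ((a+b)^2 * (a+b+1))
= 41*8 / ((49)^2 * 50)
= 0.0027
SD = sqrt(0.0027) = 0.0523
Width = 4 * SD = 0.2091

0.2091


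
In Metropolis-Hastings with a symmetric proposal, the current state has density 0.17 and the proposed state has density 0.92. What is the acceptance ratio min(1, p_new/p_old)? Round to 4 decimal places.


Ratio = p_new / p_old = 0.92 / 0.17 = 5.4118
Acceptance = min(1, 5.4118) = 1.0

1.0


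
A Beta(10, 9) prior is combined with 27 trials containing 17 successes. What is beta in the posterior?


In conjugate updating:
beta_posterior = beta_prior + (n - k)
= 9 + (27 - 17)
= 9 + 10 = 19

19


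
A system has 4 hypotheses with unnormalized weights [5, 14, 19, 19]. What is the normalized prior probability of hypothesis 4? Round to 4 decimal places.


The normalized prior is the weight divided by the total.
Total weight = 57
P(H4) = 19 / 57 = 0.3333

0.3333


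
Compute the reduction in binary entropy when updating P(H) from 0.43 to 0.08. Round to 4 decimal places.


H_before = -p*log2(p) - (1-p)*log2(1-p) for p=0.43: 0.9858
H_after for p=0.08: 0.4022
Reduction = 0.9858 - 0.4022 = 0.5836

0.5836


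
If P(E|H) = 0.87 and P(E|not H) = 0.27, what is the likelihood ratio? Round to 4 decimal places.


Likelihood ratio = P(E|H) / P(E|not H)
= 0.87 / 0.27
= 3.2222

3.2222


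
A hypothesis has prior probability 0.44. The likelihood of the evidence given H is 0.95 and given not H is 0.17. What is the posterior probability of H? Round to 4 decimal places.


Using Bayes' theorem:
P(E) = 0.44 * 0.95 + 0.56 * 0.17
P(E) = 0.5132
P(H|E) = (0.44 * 0.95) / 0.5132 = 0.8145

0.8145


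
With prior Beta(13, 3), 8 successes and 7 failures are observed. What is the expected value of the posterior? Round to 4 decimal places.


Posterior = Beta(21, 10)
E[theta] = alpha/(alpha+beta)
= 21/31 = 0.6774

0.6774


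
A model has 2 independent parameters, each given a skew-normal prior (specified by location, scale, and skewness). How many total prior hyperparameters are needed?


Each skew-normal prior needs 3 hyperparameters (location, scale, and skewness).
Total = 3 * 2 = 6

6


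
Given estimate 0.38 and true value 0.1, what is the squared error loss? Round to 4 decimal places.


Squared error = (estimate - true)^2
Difference = 0.28
Loss = 0.28^2 = 0.0784

0.0784


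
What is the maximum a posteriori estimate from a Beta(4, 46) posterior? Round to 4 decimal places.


The MAP estimate equals the mode of the distribution.
Mode of Beta(a,b) = (a-1)/(a+b-2)
= 3/48
= 0.0625

0.0625


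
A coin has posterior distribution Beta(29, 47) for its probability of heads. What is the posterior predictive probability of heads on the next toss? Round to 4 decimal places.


Posterior predictive = E[theta] = alpha/(alpha+beta)
= 29/76
= 0.3816

0.3816


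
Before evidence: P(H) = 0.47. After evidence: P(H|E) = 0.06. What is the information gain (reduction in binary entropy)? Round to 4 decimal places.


Prior entropy = 0.9974
Posterior entropy = 0.3274
Information gain = 0.9974 - 0.3274 = 0.67

0.67


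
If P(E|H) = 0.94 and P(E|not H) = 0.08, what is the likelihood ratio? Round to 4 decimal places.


Likelihood ratio = P(E|H) / P(E|not H)
= 0.94 / 0.08
= 11.75

11.75


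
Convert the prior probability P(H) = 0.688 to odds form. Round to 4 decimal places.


P(not H) = 1 - 0.688 = 0.312
Odds = 0.688 / 0.312 = 2.2051

2.2051


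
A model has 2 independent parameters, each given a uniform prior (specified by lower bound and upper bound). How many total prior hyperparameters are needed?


Each uniform prior needs 2 hyperparameters (lower bound and upper bound).
Total = 2 * 2 = 4

4


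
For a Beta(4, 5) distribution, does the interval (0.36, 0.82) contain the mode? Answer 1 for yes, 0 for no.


Mode of Beta(a,b) = (a-1)/(a+b-2)
= (4-1)/(4+5-2) = 0.4286
Check: 0.36 <= 0.4286 <= 0.82?
Result: 1

1


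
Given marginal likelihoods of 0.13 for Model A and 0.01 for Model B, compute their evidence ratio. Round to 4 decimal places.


Ratio = ML(A) / ML(B) = 0.13/0.01
= 13.0

13.0


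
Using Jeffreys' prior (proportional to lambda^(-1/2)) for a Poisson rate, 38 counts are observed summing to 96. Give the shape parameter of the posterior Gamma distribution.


Conjugate update: Gamma(prior_shape + S, prior_rate + n).
Prior shape = 0.5, prior rate = 0.
Posterior shape = 0.5 + S = 0.5 + 96 = 96.5

96.5


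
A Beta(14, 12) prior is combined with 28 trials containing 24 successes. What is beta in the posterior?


In conjugate updating:
beta_posterior = beta_prior + (n - k)
= 12 + (28 - 24)
= 12 + 4 = 16

16


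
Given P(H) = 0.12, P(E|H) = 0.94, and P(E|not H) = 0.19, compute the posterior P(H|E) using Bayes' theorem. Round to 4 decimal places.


By Bayes' theorem: P(H|E) = P(E|H)*P(H) / P(E)
P(E) = P(E|H)*P(H) + P(E|not H)*P(not H)
P(E) = 0.94*0.12 + 0.19*0.88 = 0.28
P(H|E) = 0.94*0.12 / 0.28 = 0.4029

0.4029


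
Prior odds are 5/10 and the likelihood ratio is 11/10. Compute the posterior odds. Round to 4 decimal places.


Posterior odds = prior odds * likelihood ratio
= (5/10) * (11/10)
= 55 / 100
= 0.55

0.55


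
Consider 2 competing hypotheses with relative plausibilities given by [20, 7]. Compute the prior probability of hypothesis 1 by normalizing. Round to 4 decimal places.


Sum of weights = 20 + 7 = 27
Normalized prior for H1 = 20 / 27
= 0.7407

0.7407


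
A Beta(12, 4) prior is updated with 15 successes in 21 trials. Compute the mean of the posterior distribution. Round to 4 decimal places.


After update: Beta(27, 10)
Mean = 27 / (27 + 10) = 27 / 37
= 0.7297

0.7297


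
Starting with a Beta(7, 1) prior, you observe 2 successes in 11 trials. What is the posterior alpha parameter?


For a Beta-Binomial conjugate model:
Posterior alpha = prior alpha + number of successes
= 7 + 2 = 9

9


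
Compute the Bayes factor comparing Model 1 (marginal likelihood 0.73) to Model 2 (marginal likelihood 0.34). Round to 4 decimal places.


BF12 = marginal likelihood of M1 / marginal likelihood of M2
= 0.73/0.34
= 2.1471

2.1471


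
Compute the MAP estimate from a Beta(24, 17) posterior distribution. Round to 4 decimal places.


MAP = mode of Beta distribution
= (alpha - 1)/(alpha + beta - 2)
= (24-1)/(24+17-2)
= 23/39 = 0.5897

0.5897


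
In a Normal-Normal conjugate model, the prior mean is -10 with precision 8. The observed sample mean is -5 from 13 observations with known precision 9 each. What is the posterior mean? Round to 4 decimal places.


Posterior precision = tau0 + n*tau = 8 + 13*9 = 125
Posterior mean = (tau0*mu0 + n*tau*xbar) / posterior_precision
= (8*-10 + 13*9*-5) / 125
= -665 / 125 = -5.32

-5.32


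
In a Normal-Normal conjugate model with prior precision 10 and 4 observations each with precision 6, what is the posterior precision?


Posterior precision = prior precision + n * observation precision
= 10 + 4 * 6
= 10 + 24 = 34

34


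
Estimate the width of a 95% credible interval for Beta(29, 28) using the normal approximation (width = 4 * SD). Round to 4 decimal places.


For Beta(a,b): Var = ab/((a+b)^2(a+b+1))
Var = 0.0043, SD = 0.0656
Approximate 95% CI width = 4 * 0.0656 = 0.2626

0.2626


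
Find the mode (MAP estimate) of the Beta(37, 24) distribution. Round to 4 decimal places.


For Beta(a,b) with a,b > 1:
Mode = (a-1)/(a+b-2) = (37-1)/(61-2)
= 36/59 = 0.6102

0.6102


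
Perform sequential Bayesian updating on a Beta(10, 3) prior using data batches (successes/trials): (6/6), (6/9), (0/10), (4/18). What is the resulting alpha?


Accumulate successes: 16
Posterior alpha = prior alpha + sum of successes
= 10 + 16 = 26

26


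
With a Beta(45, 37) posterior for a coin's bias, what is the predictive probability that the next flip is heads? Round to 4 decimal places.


The predictive probability equals the posterior mean.
P(next = heads) = alpha / (alpha + beta)
= 45 / 82 = 0.5488

0.5488


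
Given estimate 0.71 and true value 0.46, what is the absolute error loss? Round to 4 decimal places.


Absolute error = |estimate - true|
= |0.25| = 0.25

0.25


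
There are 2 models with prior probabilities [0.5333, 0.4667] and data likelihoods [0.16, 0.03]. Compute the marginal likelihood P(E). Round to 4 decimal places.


P(E) = sum over models of P(M_i) * P(E|M_i)
= 0.5333*0.16 + 0.4667*0.03
= 0.0993

0.0993


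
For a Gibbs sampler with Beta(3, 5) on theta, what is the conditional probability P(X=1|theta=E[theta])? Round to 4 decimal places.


E[theta] = 3/(3+5) = 0.375
P(X=1|theta) = theta = 0.375

0.375


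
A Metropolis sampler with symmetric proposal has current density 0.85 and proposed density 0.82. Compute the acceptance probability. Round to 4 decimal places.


For symmetric proposals, acceptance = min(1, pi(x*)/pi(x))
= min(1, 0.82/0.85)
= min(1, 0.9647) = 0.9647

0.9647


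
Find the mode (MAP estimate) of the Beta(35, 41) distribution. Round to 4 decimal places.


For Beta(a,b) with a,b > 1:
Mode = (a-1)/(a+b-2) = (35-1)/(76-2)
= 34/74 = 0.4595

0.4595


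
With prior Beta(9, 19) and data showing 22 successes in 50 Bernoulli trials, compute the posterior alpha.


Conjugate update: alpha_posterior = alpha_prior + k
= 9 + 22 = 31

31


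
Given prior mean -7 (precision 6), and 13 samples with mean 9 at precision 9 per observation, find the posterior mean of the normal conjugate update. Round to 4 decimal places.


The posterior mean is a precision-weighted average of prior and data.
Post. prec. = 6 + 117 = 123
Post. mean = (-42 + 1053)/123 = 1011/123 = 8.2195

8.2195


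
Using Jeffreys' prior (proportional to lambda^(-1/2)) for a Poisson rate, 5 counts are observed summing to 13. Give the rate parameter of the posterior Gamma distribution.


Conjugate update: Gamma(prior_shape + S, prior_rate + n).
Prior shape = 0.5, prior rate = 0.
Posterior rate = 0 + n = 5

5.0


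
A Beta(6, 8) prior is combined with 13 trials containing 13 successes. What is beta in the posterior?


In conjugate updating:
beta_posterior = beta_prior + (n - k)
= 8 + (13 - 13)
= 8 + 0 = 8

8


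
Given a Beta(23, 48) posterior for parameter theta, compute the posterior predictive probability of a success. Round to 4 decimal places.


For a Beta-Bernoulli model, the predictive probability is the mean:
P(success) = 23/(23+48) = 23/71 = 0.3239

0.3239


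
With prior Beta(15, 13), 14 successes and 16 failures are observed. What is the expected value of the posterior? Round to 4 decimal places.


Posterior = Beta(29, 29)
E[theta] = alpha/(alpha+beta)
= 29/58 = 0.5

0.5


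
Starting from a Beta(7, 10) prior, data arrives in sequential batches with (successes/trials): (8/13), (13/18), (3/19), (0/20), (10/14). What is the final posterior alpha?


In sequential Bayesian updating, we sum all successes.
Total successes = 34
Final alpha = 7 + 34 = 41

41


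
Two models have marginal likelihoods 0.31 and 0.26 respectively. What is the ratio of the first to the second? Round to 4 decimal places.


Evidence ratio = 0.31 / 0.26
= 1.1923

1.1923


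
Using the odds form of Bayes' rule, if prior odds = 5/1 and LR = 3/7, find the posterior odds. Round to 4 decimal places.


Bayes' rule in odds form: posterior odds = prior odds * LR
= (5 * 3) / (1 * 7)
= 15/7 = 2.1429

2.1429


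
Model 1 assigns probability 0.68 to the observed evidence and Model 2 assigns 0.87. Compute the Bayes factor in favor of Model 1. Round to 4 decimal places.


BF = P(data|M1) / P(data|M2)
= 0.68 / 0.87 = 0.7816

0.7816


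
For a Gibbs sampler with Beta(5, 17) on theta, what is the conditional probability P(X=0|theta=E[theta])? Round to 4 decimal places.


E[theta] = 5/(5+17) = 0.2273
P(X=0|theta) = 1 - theta = 0.7727

0.7727


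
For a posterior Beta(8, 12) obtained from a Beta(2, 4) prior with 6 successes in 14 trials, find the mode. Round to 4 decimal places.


Mode = (alpha - 1) / (alpha + beta - 2)
= 7 / 18
= 0.3889

0.3889


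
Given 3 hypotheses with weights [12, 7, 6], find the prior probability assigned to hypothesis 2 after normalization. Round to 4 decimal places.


To normalize, divide each weight by the sum of all weights.
Sum = 25
Prior(H2) = 7/25 = 0.28

0.28


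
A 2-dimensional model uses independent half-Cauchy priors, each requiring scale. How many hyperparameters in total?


Per parameter: 1 (scale).
Total = 2 * 1 = 2

2


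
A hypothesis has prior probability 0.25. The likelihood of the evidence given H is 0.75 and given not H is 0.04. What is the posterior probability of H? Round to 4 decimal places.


Using Bayes' theorem:
P(E) = 0.25 * 0.75 + 0.75 * 0.04
P(E) = 0.2175
P(H|E) = (0.25 * 0.75) / 0.2175 = 0.8621

0.8621


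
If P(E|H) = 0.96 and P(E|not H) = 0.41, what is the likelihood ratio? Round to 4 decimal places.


Likelihood ratio = P(E|H) / P(E|not H)
= 0.96 / 0.41
= 2.3415

2.3415


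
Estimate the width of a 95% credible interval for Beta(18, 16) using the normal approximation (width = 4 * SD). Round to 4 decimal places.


For Beta(a,b): Var = ab/((a+b)^2(a+b+1))
Var = 0.0071, SD = 0.0844
Approximate 95% CI width = 4 * 0.0844 = 0.3375

0.3375


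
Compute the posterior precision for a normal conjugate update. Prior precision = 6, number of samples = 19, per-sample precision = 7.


tau_post = tau_0 + n * tau
= 6 + 19 * 7 = 139

139


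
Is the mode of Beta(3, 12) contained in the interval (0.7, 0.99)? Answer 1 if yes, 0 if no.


Mode = (a-1)/(a+b-2) = 2/13 = 0.1538
Interval: (0.7, 0.99)
Contains mode? 0

0


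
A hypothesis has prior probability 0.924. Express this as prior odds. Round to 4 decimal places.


Odds = P(H) / P(not H) = 0.924 / 0.076
= 12.1579

12.1579


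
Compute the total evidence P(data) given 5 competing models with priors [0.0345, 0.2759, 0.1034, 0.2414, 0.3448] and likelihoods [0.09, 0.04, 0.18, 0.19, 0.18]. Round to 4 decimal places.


Marginal likelihood = sum P(model_i) * P(data|model_i)
Model 1: 0.0345 * 0.09 = 0.0031
Model 2: 0.2759 * 0.04 = 0.011
Model 3: 0.1034 * 0.18 = 0.0186
Model 4: 0.2414 * 0.19 = 0.0459
Model 5: 0.3448 * 0.18 = 0.0621
Total = 0.1407

0.1407


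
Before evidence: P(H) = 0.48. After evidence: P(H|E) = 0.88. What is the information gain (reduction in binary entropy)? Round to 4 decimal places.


Prior entropy = 0.9988
Posterior entropy = 0.5294
Information gain = 0.9988 - 0.5294 = 0.4695

0.4695


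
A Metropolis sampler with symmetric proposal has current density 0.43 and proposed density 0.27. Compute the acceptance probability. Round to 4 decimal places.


For symmetric proposals, acceptance = min(1, pi(x*)/pi(x))
= min(1, 0.27/0.43)
= min(1, 0.6279) = 0.6279

0.6279


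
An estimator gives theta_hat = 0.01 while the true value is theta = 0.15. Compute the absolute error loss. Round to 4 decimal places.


The absolute error loss is |theta_hat - theta|
= |0.01 - 0.15|
= 0.14

0.14


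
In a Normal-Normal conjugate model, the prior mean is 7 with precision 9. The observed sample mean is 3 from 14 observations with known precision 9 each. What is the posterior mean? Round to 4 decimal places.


Posterior precision = tau0 + n*tau = 9 + 14*9 = 135
Posterior mean = (tau0*mu0 + n*tau*xbar) / posterior_precision
= (9*7 + 14*9*3) / 135
= 441 / 135 = 3.2667

3.2667


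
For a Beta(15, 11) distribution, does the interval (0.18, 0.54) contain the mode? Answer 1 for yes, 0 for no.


Mode of Beta(a,b) = (a-1)/(a+b-2)
= (15-1)/(15+11-2) = 0.5833
Check: 0.18 <= 0.5833 <= 0.54?
Result: 0

0


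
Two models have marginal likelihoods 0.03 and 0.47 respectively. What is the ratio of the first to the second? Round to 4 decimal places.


Evidence ratio = 0.03 / 0.47
= 0.0638

0.0638


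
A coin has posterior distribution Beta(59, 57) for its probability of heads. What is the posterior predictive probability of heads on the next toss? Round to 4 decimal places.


Posterior predictive = E[theta] = alpha/(alpha+beta)
= 59/116
= 0.5086

0.5086


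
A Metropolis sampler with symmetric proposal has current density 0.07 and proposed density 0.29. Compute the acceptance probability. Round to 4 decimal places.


For symmetric proposals, acceptance = min(1, pi(x*)/pi(x))
= min(1, 0.29/0.07)
= min(1, 4.1429) = 1.0

1.0


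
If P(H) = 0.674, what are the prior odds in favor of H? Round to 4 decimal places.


Prior odds = P(H) / (1 - P(H))
= 0.674 / 0.326
= 2.0675

2.0675


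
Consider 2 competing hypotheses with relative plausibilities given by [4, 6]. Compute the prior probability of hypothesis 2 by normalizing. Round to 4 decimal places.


Sum of weights = 4 + 6 = 10
Normalized prior for H2 = 6 / 10
= 0.6

0.6


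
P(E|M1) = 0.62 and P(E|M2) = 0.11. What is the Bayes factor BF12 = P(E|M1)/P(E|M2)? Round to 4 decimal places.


Bayes factor BF12 = P(E|M1) / P(E|M2)
= 0.62 / 0.11
= 5.6364

5.6364


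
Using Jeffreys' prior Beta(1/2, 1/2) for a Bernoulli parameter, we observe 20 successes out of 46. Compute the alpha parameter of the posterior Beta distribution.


Conjugate update: Beta(0.5 + k, 0.5 + n - k).
k = 20, n - k = 26
Posterior alpha = 0.5 + k = 0.5 + 20 = 20.5

20.5


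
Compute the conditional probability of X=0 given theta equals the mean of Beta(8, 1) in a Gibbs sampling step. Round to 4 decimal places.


Mean of Beta(8, 1) = 0.8889
P(X=0 | theta=0.8889) = 0.1111

0.1111


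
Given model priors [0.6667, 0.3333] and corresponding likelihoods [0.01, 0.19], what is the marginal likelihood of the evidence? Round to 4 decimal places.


P(E) = sum_i P(M_i) P(E|M_i)
= 0.0067 + 0.0633
= 0.07

0.07


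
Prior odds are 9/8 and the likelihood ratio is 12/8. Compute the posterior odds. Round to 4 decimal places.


Posterior odds = prior odds * likelihood ratio
= (9/8) * (12/8)
= 108 / 64
= 1.6875

1.6875


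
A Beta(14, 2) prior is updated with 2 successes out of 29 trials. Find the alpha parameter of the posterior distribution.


In the Beta-Binomial conjugate update:
alpha_post = alpha_prior + successes
= 14 + 2
= 16

16


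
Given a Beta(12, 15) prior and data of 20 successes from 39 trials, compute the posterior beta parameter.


Number of failures = 39 - 20 = 19
Posterior beta = 15 + 19 = 34

34


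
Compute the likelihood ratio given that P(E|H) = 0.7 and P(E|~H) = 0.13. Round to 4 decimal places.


LR = P(E|H) / P(E|~H)
= 0.7 / 0.13 = 5.3846

5.3846
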